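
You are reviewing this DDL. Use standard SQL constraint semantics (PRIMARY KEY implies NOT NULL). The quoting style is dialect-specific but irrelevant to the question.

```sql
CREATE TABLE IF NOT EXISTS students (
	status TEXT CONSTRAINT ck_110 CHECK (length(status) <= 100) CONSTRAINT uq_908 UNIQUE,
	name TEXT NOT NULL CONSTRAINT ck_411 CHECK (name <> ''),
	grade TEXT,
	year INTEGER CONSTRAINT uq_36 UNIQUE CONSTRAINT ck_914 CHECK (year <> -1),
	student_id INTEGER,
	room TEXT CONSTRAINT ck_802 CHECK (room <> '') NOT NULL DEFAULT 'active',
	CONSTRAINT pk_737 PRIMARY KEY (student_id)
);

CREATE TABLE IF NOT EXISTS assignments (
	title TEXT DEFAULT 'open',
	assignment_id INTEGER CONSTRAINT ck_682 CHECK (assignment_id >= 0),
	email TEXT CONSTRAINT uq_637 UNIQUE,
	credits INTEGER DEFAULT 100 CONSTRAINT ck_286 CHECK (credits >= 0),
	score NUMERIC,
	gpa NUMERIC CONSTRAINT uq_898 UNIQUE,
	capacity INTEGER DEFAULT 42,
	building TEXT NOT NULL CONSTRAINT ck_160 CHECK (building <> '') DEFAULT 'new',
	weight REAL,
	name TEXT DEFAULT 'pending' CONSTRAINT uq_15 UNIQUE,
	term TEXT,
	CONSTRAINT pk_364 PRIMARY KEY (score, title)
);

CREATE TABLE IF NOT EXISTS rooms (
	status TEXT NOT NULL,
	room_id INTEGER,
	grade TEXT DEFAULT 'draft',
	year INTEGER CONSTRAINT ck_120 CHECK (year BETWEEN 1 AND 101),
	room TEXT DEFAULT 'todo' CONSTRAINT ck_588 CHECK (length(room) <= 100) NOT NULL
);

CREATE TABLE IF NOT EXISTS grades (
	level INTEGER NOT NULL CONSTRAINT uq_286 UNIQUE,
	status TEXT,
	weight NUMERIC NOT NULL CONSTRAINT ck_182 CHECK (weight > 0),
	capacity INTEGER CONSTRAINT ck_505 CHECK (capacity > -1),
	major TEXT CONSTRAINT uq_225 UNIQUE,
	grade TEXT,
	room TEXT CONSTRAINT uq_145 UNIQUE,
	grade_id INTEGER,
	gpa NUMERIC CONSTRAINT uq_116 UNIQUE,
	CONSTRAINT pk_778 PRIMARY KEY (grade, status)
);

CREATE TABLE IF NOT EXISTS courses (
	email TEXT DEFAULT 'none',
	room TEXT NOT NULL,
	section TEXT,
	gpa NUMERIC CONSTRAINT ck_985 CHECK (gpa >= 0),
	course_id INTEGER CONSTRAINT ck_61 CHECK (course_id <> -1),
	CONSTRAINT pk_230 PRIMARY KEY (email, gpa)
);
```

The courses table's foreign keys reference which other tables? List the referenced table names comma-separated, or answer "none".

none

No column in courses has a REFERENCES clause.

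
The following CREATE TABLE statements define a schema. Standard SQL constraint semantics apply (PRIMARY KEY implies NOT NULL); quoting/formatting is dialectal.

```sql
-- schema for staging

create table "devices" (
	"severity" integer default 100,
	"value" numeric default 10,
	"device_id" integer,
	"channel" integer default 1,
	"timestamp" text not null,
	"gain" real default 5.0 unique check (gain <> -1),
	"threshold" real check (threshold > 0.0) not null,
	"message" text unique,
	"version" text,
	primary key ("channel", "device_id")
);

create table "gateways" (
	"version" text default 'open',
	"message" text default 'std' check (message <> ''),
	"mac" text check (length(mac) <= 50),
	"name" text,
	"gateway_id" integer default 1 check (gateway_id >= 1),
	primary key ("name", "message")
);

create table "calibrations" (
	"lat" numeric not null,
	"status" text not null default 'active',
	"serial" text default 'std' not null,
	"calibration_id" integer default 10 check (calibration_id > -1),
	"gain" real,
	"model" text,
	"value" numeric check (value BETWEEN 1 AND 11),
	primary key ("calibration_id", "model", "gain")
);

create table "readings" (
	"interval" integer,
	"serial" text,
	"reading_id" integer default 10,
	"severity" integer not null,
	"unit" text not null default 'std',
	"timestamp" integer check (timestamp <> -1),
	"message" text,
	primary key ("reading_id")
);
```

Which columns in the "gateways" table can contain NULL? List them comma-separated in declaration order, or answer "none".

- version: DEFAULT only fills an omitted column; an explicit NULL is still allowed → nullable.
- message: part of the PRIMARY KEY, which implies NOT NULL → not nullable.
- mac: CHECK does not forbid NULL (a CHECK constraint passes when its expression is NULL) → nullable.
- name: part of the PRIMARY KEY, which implies NOT NULL → not nullable.
- gateway_id: CHECK does not forbid NULL (a CHECK constraint passes when its expression is NULL) → nullable.

version, mac, gateway_id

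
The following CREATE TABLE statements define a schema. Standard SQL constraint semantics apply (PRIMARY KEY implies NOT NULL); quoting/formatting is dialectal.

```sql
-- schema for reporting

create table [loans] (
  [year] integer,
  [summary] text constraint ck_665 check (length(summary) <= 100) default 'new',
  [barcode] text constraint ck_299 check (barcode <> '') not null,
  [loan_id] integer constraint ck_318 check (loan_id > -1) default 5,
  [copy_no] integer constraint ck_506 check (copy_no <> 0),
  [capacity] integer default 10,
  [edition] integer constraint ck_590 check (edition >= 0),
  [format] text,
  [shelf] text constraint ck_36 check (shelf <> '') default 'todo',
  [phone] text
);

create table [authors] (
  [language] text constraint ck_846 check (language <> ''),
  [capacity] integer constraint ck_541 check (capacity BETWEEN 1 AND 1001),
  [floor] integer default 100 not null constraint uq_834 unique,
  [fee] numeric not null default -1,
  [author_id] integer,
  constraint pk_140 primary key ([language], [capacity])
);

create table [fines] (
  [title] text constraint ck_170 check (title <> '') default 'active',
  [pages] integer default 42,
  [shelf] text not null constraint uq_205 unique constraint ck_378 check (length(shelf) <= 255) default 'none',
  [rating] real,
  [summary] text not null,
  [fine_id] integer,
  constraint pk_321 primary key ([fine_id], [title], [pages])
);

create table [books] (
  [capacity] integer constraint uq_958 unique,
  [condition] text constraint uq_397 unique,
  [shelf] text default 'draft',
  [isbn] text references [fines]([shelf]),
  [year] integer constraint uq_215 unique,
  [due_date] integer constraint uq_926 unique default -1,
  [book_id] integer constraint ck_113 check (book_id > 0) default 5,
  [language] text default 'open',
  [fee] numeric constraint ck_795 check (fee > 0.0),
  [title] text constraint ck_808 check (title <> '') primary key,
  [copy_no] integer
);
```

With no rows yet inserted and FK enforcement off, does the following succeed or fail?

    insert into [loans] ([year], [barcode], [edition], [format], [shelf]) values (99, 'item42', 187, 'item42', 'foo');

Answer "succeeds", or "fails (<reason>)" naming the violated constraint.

NOT NULL columns: barcode is supplied.
CHECK constraints: 'item42' satisfies (barcode <> ''); 187 satisfies (edition >= 0); 'foo' satisfies (shelf <> '').
No constraint is violated.

succeeds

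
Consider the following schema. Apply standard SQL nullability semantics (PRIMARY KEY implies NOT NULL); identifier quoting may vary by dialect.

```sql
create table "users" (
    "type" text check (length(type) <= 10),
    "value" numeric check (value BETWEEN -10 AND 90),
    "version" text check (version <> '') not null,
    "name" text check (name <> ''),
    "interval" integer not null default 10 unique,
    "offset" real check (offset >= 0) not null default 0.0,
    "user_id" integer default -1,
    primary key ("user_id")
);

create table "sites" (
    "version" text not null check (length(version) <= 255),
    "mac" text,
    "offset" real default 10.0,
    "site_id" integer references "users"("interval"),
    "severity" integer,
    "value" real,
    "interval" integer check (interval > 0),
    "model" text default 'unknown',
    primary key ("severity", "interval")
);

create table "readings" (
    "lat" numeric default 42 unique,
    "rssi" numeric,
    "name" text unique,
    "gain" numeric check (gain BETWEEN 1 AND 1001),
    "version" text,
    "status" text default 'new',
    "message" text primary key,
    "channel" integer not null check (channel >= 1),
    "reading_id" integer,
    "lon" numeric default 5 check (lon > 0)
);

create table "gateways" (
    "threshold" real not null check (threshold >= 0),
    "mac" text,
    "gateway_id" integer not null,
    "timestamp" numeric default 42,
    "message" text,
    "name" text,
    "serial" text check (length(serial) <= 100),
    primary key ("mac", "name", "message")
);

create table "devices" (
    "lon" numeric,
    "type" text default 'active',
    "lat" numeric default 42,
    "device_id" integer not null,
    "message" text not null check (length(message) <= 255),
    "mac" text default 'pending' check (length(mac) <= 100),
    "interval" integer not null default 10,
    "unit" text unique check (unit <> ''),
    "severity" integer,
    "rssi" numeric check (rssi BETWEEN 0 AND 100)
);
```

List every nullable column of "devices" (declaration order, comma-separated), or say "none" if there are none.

lon, type, lat, mac, unit, severity, rssi

- lon: no NOT NULL constraint applies → nullable.
- type: DEFAULT only fills an omitted column; an explicit NULL is still allowed → nullable.
- lat: DEFAULT only fills an omitted column; an explicit NULL is still allowed → nullable.
- device_id: declared NOT NULL → not nullable.
- message: declared NOT NULL → not nullable.
- mac: CHECK does not forbid NULL (a CHECK constraint passes when its expression is NULL) → nullable.
- interval: declared NOT NULL → not nullable.
- unit: CHECK does not forbid NULL (a CHECK constraint passes when its expression is NULL) → nullable.
- severity: no NOT NULL constraint applies → nullable.
- rssi: CHECK does not forbid NULL (a CHECK constraint passes when its expression is NULL) → nullable.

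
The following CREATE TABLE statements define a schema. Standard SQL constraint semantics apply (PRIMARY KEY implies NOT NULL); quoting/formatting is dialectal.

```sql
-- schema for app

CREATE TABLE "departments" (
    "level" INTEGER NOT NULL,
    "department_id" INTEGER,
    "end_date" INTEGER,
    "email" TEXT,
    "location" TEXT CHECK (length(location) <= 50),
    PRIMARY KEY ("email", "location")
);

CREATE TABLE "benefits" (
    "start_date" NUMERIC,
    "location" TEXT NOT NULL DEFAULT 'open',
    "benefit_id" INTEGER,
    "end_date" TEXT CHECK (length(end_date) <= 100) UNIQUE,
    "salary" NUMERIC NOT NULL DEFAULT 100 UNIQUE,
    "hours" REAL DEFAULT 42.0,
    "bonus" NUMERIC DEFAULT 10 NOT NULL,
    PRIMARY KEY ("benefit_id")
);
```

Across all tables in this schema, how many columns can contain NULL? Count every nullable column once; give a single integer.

5

departments: 2 nullable (department_id, end_date — PK (email, location) and explicit NOT NULL columns excluded).
benefits: 3 nullable (start_date, end_date, hours — PK (benefit_id) and explicit NOT NULL columns excluded).
Total: 2 + 3 = 5.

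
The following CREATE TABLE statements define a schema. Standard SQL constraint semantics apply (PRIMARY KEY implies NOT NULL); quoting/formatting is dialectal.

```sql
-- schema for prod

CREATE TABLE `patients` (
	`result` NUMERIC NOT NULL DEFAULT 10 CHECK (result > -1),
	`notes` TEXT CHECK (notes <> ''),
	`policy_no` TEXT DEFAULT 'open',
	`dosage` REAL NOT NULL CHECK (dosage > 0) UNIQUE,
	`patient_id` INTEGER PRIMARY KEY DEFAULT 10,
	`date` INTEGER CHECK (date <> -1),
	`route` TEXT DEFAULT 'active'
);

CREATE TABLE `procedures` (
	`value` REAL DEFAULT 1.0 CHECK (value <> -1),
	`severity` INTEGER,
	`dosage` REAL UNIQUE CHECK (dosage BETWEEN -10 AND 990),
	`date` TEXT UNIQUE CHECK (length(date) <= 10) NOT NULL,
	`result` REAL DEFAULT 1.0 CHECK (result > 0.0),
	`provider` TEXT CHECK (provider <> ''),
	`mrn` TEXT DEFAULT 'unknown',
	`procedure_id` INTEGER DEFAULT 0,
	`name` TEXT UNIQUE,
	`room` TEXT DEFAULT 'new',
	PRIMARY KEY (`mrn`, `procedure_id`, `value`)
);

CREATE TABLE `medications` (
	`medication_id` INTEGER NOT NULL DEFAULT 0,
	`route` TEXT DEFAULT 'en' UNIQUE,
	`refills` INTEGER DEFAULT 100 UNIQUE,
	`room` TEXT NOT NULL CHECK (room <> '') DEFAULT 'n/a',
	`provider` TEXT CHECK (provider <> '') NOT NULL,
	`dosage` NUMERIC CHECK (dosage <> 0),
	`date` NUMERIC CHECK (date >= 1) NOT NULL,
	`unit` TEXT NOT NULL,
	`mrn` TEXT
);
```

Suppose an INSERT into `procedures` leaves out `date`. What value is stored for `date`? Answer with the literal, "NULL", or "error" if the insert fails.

error

date has no DEFAULT clause.
Omitting it would insert NULL, but it is declared NOT NULL, so the INSERT fails.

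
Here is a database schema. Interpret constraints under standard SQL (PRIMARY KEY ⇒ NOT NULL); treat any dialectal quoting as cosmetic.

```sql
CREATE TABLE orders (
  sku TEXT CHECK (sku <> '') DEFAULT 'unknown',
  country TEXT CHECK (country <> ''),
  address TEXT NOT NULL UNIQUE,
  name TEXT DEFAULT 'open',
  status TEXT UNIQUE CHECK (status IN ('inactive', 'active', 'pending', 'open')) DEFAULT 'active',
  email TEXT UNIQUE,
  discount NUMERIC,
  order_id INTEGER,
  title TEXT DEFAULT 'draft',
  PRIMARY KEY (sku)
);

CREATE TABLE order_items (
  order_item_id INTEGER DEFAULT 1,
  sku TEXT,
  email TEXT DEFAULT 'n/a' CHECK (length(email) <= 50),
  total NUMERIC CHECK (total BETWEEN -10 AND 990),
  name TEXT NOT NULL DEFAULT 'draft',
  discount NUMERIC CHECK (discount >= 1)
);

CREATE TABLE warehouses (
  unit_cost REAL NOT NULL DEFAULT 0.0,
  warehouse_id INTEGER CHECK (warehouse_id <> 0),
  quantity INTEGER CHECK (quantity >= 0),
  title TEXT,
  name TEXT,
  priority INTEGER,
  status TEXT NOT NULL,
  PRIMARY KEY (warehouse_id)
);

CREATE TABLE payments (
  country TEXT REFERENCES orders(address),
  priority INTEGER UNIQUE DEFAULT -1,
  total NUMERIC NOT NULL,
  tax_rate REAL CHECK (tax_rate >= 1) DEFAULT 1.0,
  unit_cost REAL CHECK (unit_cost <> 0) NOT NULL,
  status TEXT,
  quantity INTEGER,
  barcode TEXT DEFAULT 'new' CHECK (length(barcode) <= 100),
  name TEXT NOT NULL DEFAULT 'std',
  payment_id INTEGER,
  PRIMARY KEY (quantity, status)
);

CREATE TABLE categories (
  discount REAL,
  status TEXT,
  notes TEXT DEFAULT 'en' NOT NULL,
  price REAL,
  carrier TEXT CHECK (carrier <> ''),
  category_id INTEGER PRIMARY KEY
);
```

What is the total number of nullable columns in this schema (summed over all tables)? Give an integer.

25

orders: 7 nullable (country, name, status, email, discount, order_id, title — PK (sku) and explicit NOT NULL columns excluded).
order_items: 5 nullable (order_item_id, sku, email, total, discount — PK none and explicit NOT NULL columns excluded).
warehouses: 4 nullable (quantity, title, name, priority — PK (warehouse_id) and explicit NOT NULL columns excluded).
payments: 5 nullable (country, priority, tax_rate, barcode, payment_id — PK (quantity, status) and explicit NOT NULL columns excluded).
categories: 4 nullable (discount, status, price, carrier — PK (category_id) and explicit NOT NULL columns excluded).
Total: 7 + 5 + 4 + 5 + 4 = 25.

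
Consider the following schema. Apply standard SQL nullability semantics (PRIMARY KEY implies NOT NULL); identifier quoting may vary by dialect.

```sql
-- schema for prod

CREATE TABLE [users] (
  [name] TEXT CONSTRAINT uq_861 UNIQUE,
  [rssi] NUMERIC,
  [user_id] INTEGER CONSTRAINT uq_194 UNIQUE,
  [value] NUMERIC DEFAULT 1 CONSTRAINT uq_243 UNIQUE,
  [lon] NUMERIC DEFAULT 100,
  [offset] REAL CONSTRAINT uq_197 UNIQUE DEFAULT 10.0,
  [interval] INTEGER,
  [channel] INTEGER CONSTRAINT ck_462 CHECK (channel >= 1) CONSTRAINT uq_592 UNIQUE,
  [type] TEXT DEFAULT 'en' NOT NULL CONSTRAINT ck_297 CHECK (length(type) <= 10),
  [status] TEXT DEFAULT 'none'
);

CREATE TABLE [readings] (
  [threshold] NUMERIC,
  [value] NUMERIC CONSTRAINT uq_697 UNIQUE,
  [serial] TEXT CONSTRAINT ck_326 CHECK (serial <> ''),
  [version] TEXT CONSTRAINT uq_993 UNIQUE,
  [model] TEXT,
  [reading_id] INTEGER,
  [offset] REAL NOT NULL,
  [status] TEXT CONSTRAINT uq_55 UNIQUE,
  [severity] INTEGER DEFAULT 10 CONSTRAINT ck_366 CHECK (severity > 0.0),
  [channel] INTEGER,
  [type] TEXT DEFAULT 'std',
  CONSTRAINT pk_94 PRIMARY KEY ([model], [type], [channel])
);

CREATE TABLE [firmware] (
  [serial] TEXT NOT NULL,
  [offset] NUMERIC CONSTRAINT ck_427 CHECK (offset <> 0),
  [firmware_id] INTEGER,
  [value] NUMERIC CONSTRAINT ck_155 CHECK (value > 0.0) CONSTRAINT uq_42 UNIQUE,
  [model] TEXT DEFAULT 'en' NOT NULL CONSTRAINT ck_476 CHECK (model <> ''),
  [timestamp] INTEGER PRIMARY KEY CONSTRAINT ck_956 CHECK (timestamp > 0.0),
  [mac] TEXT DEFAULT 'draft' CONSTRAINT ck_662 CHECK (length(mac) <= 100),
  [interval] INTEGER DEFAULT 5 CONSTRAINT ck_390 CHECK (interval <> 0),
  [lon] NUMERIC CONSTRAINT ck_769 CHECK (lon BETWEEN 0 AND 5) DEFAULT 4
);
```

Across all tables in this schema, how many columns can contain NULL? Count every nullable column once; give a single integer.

22

users: 9 nullable (name, rssi, user_id, value, lon, offset, interval, channel, status — PK none and explicit NOT NULL columns excluded).
readings: 7 nullable (threshold, value, serial, version, reading_id, status, severity — PK (model, type, channel) and explicit NOT NULL columns excluded).
firmware: 6 nullable (offset, firmware_id, value, mac, interval, lon — PK (timestamp) and explicit NOT NULL columns excluded).
Total: 9 + 7 + 6 = 22.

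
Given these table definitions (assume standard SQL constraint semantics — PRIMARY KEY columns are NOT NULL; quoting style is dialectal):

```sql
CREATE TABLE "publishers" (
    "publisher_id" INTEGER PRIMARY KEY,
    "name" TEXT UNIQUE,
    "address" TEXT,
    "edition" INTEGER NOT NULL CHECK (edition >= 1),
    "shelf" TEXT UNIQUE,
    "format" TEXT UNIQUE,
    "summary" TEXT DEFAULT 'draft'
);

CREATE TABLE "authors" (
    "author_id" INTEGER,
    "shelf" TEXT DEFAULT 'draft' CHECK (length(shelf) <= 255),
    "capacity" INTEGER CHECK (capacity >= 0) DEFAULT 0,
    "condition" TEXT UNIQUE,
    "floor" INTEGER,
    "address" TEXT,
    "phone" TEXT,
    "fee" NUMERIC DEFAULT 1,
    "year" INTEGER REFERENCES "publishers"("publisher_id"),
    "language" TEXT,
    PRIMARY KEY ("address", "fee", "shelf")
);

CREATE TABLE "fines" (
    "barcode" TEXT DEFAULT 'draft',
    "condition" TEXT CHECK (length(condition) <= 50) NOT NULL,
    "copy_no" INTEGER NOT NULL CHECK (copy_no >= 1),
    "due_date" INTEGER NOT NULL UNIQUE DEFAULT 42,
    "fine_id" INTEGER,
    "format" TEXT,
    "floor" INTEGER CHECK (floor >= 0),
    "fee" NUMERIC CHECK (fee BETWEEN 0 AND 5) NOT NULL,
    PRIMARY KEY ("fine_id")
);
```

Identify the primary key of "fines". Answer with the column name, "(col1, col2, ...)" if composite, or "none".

fine_id

fine_id is declared PRIMARY KEY as a table-level PRIMARY KEY clause.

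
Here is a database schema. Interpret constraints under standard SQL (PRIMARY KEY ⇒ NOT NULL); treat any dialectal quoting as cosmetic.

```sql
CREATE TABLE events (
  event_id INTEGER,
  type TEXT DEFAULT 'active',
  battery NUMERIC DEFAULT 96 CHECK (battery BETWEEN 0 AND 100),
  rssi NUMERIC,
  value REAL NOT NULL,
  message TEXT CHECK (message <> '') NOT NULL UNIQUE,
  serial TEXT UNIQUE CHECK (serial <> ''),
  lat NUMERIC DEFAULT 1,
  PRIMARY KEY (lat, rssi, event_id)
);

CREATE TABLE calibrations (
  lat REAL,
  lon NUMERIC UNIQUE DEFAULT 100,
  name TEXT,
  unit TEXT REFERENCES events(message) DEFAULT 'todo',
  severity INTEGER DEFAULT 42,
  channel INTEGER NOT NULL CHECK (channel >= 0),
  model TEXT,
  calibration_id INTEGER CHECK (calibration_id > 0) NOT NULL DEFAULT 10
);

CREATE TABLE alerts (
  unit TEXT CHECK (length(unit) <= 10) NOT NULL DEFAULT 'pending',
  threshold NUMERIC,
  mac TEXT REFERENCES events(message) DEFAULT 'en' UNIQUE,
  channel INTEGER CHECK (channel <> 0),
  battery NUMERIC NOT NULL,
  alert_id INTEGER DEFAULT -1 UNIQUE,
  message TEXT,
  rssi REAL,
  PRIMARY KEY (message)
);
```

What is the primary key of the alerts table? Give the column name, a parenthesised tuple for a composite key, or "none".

message is declared PRIMARY KEY as a table-level PRIMARY KEY clause.

message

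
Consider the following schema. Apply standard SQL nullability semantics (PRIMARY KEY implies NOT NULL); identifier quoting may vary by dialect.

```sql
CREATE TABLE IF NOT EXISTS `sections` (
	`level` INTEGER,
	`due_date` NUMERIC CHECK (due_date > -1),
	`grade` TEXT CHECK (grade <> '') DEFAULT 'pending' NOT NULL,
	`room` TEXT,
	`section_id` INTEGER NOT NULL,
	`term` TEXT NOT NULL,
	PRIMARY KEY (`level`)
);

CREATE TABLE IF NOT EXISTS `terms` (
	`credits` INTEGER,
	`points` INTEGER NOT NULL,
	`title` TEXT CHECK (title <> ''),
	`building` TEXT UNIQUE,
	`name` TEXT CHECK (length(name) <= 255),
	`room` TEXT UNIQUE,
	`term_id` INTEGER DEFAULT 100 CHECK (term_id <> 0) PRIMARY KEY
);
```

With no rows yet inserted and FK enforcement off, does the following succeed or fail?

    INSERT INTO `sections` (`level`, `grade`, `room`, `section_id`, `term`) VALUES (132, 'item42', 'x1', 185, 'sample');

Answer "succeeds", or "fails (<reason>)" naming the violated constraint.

NOT NULL columns: grade is supplied; level is supplied; section_id is supplied; term is supplied.
CHECK constraints: 'item42' satisfies (grade <> '').
No constraint is violated.

succeeds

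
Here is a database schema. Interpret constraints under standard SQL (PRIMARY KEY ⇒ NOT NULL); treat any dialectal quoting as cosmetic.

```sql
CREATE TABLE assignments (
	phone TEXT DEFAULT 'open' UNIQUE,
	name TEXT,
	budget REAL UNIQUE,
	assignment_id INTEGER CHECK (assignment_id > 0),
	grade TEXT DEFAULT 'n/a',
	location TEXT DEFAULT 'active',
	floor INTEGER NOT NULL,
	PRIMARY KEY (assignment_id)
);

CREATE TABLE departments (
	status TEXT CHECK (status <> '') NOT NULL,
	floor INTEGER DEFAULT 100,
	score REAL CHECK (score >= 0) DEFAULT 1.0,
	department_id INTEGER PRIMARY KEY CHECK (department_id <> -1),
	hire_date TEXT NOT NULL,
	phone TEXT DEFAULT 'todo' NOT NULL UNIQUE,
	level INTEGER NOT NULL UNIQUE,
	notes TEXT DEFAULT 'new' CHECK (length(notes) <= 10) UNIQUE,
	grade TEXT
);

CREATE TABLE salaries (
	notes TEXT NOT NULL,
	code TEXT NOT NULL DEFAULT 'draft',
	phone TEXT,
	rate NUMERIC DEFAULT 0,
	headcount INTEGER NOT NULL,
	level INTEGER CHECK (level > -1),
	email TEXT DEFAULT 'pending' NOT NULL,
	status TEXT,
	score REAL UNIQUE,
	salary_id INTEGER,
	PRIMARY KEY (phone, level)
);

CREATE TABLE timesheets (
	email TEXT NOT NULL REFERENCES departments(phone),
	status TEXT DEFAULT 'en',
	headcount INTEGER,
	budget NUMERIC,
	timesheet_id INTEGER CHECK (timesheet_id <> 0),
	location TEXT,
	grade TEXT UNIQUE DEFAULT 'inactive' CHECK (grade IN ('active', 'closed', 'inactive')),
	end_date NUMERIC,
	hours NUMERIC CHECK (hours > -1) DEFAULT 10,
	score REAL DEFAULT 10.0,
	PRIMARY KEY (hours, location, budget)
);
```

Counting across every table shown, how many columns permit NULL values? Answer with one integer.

19

assignments: 5 nullable (phone, name, budget, grade, location — PK (assignment_id) and explicit NOT NULL columns excluded).
departments: 4 nullable (floor, score, notes, grade — PK (department_id) and explicit NOT NULL columns excluded).
salaries: 4 nullable (rate, status, score, salary_id — PK (phone, level) and explicit NOT NULL columns excluded).
timesheets: 6 nullable (status, headcount, timesheet_id, grade, end_date, score — PK (hours, location, budget) and explicit NOT NULL columns excluded).
Total: 5 + 4 + 4 + 6 = 19.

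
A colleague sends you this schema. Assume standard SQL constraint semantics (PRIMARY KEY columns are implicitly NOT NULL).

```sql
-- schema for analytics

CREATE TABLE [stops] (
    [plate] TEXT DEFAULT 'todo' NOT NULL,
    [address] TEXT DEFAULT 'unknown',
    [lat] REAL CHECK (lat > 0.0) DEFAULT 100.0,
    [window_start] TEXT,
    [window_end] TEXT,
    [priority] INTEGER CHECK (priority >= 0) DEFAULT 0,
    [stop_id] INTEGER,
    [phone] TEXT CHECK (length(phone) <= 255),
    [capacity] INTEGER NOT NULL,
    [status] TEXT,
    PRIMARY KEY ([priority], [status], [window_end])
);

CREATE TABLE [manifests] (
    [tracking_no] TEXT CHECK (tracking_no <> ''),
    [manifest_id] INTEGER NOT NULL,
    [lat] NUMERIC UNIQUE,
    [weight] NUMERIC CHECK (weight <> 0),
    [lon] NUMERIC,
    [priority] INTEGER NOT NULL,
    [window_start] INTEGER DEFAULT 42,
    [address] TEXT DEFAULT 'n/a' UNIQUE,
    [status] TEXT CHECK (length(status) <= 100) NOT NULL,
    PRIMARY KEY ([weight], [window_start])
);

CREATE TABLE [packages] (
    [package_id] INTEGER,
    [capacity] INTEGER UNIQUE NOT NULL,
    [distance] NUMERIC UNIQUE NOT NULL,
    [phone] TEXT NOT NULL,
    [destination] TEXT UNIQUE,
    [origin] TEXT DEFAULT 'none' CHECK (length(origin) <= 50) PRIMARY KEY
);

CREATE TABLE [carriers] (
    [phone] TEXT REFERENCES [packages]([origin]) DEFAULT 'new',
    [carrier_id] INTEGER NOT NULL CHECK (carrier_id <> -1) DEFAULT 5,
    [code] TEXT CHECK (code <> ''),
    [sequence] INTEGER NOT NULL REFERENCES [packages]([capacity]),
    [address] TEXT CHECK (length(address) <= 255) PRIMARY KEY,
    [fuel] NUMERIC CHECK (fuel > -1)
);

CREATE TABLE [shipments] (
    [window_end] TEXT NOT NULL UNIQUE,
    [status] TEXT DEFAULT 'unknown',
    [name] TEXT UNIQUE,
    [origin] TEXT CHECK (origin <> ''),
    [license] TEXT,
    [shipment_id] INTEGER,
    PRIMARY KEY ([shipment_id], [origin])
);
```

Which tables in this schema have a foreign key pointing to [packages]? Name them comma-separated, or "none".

- carriers.phone references packages(origin).
- carriers.sequence references packages(capacity).

carriers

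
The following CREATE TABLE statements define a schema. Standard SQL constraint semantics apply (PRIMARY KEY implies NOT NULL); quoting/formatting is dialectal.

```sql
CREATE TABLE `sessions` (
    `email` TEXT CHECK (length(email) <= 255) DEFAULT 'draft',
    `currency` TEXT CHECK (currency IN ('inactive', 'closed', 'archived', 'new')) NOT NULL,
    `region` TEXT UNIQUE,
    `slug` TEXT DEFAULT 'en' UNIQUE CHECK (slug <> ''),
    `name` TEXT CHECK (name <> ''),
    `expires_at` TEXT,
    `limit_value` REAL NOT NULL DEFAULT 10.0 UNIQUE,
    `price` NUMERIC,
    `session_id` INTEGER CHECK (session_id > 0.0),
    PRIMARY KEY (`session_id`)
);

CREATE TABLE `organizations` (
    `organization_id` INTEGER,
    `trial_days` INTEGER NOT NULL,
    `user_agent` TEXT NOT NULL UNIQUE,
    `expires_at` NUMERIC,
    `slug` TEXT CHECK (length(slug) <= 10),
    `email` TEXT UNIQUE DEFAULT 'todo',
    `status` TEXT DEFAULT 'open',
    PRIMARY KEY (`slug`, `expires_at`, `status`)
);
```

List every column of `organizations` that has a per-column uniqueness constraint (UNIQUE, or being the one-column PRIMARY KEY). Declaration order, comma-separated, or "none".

- organization_id: no UNIQUE or single-column PK constraint.
- trial_days: no UNIQUE or single-column PK constraint.
- user_agent: declared UNIQUE → unique.
- expires_at: part of a composite PRIMARY KEY — only the tuple is unique, not this column on its own.
- slug: part of a composite PRIMARY KEY — only the tuple is unique, not this column on its own.
- email: declared UNIQUE → unique.
- status: part of a composite PRIMARY KEY — only the tuple is unique, not this column on its own.

user_agent, email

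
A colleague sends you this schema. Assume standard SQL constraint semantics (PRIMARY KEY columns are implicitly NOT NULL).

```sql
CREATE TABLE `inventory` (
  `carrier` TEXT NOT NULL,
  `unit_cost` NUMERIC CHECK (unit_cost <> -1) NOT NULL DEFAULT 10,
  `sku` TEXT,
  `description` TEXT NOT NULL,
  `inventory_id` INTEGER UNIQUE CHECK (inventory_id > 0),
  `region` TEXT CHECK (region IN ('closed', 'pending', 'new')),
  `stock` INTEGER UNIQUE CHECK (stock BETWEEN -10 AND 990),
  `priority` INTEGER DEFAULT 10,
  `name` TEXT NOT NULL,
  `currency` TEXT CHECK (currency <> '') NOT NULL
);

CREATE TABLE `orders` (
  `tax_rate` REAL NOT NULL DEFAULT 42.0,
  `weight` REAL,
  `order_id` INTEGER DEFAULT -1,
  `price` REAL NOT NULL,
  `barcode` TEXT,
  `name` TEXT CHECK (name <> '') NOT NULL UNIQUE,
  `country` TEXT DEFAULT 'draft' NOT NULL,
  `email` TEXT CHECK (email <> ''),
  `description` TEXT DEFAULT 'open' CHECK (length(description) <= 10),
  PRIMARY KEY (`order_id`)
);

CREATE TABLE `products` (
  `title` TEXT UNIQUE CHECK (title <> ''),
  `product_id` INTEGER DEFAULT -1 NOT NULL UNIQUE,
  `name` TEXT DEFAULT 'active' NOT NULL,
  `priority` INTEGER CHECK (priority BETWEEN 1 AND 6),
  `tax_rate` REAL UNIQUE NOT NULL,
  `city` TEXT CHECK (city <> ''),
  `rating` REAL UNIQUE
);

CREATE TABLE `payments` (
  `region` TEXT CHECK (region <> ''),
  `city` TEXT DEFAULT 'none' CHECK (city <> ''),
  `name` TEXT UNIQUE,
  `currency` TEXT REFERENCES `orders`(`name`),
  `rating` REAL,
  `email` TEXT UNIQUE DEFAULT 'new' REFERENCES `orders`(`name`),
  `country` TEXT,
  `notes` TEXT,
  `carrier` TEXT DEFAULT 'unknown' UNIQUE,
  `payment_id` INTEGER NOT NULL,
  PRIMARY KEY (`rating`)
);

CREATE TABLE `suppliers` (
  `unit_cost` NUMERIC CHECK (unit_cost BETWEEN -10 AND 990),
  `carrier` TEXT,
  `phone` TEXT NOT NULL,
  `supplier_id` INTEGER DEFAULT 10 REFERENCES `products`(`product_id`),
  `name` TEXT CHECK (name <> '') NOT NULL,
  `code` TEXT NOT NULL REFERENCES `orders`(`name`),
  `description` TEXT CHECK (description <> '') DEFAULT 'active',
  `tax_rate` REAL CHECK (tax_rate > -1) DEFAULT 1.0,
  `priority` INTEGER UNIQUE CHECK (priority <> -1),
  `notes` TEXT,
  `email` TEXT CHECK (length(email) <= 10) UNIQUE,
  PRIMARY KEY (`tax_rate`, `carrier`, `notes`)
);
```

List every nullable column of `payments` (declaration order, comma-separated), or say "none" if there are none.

- region: CHECK does not forbid NULL (a CHECK constraint passes when its expression is NULL) → nullable.
- city: CHECK does not forbid NULL (a CHECK constraint passes when its expression is NULL) → nullable.
- name: UNIQUE does not imply NOT NULL → nullable.
- currency: a foreign key column may be NULL unless separately constrained → nullable.
- rating: part of the PRIMARY KEY, which implies NOT NULL → not nullable.
- email: a foreign key column may be NULL unless separately constrained → nullable.
- country: no NOT NULL constraint applies → nullable.
- notes: no NOT NULL constraint applies → nullable.
- carrier: UNIQUE does not imply NOT NULL → nullable.
- payment_id: declared NOT NULL → not nullable.

region, city, name, currency, email, country, notes, carrier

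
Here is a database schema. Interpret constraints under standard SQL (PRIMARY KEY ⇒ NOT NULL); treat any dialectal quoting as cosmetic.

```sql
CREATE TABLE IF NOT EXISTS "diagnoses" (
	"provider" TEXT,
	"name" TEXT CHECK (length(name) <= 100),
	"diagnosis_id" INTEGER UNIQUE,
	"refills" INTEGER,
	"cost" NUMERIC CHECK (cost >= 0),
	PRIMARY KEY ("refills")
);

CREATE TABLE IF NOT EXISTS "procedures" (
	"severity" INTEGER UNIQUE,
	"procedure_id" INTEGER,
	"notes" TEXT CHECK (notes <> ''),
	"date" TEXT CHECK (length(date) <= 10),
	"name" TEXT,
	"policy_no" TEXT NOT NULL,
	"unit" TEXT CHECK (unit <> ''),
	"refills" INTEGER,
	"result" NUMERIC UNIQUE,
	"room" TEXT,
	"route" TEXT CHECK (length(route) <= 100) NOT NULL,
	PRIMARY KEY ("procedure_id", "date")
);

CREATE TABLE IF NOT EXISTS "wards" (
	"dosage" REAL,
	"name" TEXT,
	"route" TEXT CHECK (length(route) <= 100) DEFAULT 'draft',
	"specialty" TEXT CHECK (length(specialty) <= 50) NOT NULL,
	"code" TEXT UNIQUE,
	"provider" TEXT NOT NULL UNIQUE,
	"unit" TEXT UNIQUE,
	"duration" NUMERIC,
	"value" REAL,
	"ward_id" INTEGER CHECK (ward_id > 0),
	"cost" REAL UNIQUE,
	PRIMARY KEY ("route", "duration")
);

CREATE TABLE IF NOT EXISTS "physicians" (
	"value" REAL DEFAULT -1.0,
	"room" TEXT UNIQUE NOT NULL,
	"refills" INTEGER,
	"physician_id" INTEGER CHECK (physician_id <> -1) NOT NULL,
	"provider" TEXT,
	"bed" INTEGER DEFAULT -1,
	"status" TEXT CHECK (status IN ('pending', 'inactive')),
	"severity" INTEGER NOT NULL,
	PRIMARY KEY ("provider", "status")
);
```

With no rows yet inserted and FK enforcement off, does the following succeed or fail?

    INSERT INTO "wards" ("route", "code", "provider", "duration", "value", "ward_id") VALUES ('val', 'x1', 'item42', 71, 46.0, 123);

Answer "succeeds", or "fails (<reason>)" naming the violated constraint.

specialty is omitted from the column list and has no DEFAULT, so it would receive NULL.
But specialty is declared NOT NULL.

fails (NOT NULL on specialty)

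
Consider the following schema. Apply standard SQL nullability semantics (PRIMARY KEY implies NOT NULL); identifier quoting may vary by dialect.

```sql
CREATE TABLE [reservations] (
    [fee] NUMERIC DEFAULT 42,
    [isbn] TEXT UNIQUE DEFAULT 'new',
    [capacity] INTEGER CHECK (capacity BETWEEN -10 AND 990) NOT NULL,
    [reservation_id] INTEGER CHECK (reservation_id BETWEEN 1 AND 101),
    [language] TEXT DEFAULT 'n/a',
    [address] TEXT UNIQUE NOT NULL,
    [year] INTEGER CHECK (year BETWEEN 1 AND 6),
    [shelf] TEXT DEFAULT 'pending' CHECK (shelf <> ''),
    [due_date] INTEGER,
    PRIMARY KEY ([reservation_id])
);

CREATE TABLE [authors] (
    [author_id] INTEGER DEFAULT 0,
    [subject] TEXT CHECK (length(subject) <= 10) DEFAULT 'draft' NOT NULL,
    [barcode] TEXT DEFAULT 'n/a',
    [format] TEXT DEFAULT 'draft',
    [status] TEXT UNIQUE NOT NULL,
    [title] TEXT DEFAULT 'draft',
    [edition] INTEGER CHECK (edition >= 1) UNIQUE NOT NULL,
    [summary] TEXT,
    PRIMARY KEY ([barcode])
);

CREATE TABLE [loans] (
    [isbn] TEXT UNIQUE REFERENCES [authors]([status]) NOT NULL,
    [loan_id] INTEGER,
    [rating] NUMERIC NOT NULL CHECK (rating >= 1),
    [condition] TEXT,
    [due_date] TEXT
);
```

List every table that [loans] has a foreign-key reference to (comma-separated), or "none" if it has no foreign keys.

authors

- isbn REFERENCES authors(status).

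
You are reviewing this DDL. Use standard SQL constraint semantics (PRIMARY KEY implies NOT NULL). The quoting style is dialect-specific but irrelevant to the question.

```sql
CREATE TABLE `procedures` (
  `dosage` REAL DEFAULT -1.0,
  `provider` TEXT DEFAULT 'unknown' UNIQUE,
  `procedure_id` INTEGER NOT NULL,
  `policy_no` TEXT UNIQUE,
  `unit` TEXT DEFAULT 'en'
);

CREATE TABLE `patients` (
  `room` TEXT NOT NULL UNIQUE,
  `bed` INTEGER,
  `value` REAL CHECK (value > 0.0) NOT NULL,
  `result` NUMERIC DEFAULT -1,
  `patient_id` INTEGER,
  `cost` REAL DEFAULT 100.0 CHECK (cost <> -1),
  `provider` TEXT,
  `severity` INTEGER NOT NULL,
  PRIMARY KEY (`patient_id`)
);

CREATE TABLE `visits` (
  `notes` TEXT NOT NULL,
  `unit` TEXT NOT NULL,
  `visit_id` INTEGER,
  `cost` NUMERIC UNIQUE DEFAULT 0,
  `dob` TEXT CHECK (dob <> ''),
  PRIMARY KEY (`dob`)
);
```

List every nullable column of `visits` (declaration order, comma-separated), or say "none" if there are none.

visit_id, cost

- notes: declared NOT NULL → not nullable.
- unit: declared NOT NULL → not nullable.
- visit_id: no NOT NULL constraint applies → nullable.
- cost: UNIQUE does not imply NOT NULL → nullable.
- dob: part of the PRIMARY KEY, which implies NOT NULL → not nullable.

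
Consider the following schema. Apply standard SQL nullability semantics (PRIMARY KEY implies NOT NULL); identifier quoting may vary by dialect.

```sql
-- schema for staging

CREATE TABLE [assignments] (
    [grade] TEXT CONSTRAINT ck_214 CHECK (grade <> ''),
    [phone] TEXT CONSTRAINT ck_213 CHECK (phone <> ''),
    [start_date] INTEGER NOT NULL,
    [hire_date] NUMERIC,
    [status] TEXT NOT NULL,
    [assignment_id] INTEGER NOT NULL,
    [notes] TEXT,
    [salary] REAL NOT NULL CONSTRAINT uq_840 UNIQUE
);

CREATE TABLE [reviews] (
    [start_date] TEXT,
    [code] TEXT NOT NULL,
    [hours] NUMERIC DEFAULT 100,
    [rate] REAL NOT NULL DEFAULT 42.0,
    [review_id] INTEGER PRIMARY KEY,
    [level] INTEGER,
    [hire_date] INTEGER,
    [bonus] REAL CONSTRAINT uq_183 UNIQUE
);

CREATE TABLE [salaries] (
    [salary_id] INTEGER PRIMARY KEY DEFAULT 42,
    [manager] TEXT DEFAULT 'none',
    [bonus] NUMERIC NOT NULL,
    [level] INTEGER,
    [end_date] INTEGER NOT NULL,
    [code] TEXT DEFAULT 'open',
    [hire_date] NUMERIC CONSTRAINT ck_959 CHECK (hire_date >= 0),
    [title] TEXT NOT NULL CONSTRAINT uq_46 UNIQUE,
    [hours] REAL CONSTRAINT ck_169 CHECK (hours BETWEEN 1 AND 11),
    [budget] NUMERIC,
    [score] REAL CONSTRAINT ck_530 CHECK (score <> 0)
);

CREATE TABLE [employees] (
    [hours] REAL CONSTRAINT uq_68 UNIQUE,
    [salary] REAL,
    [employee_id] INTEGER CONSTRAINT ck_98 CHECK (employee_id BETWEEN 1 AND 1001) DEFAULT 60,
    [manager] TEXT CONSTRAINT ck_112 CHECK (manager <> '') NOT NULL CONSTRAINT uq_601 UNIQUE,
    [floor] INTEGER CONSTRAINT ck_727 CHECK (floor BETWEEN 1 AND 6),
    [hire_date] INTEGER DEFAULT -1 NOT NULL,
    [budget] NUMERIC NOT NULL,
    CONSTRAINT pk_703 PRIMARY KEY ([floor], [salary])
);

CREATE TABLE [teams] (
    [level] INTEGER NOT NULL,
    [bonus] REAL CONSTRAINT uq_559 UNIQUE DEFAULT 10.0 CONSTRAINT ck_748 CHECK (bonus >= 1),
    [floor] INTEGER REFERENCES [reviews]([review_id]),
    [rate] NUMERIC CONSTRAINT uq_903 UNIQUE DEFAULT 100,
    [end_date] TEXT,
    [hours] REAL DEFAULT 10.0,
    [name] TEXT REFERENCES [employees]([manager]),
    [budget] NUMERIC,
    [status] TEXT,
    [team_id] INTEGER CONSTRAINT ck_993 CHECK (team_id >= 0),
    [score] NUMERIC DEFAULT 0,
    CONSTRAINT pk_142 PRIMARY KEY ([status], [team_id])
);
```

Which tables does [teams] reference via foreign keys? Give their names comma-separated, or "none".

- floor REFERENCES reviews(review_id).
- name REFERENCES employees(manager).

reviews, employees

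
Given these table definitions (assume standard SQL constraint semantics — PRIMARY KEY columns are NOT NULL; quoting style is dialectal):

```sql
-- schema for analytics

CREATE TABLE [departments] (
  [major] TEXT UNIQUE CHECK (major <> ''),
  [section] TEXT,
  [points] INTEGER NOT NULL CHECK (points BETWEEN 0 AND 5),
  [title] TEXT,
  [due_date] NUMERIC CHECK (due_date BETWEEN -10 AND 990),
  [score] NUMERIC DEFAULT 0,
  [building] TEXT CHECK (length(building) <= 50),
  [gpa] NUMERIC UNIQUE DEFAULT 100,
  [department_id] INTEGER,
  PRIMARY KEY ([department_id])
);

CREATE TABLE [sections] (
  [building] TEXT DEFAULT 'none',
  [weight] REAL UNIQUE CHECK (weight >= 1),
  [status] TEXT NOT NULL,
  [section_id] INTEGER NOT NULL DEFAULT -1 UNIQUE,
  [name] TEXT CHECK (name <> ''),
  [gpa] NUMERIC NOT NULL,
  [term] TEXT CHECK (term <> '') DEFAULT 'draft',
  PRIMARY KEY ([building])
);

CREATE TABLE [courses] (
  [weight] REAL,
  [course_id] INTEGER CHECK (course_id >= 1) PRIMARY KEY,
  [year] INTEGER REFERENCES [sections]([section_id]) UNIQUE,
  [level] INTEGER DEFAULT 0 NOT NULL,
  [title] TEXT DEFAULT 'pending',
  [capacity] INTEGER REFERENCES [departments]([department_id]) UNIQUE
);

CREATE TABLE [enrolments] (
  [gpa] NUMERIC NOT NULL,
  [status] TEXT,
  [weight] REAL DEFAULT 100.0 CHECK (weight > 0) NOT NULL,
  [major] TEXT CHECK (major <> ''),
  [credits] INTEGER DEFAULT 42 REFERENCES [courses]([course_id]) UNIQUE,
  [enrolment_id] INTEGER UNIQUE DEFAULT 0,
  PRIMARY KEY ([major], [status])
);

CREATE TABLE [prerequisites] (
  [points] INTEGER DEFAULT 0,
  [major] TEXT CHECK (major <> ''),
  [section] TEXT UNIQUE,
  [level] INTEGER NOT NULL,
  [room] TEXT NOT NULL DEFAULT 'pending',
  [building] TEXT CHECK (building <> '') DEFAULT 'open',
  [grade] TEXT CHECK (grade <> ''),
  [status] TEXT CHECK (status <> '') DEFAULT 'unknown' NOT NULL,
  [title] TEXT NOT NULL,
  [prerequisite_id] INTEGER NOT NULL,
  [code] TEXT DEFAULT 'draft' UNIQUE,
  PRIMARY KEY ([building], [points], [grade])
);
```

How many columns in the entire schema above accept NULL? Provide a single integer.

19

departments: 7 nullable (major, section, title, due_date, score, building, gpa — PK (department_id) and explicit NOT NULL columns excluded).
sections: 3 nullable (weight, name, term — PK (building) and explicit NOT NULL columns excluded).
courses: 4 nullable (weight, year, title, capacity — PK (course_id) and explicit NOT NULL columns excluded).
enrolments: 2 nullable (credits, enrolment_id — PK (major, status) and explicit NOT NULL columns excluded).
prerequisites: 3 nullable (major, section, code — PK (building, points, grade) and explicit NOT NULL columns excluded).
Total: 7 + 3 + 4 + 2 + 3 = 19.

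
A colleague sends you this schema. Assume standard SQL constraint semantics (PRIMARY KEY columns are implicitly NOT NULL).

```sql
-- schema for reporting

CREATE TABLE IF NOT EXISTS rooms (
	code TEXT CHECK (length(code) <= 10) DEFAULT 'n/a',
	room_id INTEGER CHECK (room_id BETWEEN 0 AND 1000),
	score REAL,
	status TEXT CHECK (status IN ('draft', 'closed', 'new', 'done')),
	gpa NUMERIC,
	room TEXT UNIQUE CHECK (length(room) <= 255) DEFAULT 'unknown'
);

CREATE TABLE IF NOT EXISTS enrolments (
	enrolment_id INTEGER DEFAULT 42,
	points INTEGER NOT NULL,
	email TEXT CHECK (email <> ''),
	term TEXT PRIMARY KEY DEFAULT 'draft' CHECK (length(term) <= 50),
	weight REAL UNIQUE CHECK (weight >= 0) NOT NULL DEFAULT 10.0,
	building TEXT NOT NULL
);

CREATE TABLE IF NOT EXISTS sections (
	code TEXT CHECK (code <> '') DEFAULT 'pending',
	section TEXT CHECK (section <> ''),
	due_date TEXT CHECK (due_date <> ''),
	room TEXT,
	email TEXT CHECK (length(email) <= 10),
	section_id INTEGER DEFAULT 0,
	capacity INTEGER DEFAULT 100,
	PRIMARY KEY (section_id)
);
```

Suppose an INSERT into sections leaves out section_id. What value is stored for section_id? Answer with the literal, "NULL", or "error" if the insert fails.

section_id has an explicit DEFAULT 0.
When the column is omitted from an INSERT, that default is used.

0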